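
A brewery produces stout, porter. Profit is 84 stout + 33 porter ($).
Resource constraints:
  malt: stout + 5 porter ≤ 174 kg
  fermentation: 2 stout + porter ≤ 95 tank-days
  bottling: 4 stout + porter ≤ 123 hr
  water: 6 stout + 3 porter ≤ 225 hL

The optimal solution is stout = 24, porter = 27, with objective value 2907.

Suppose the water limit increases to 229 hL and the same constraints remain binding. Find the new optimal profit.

Check each constraint at x*: malt 159/174 (slack 15); fermentation 75/95 (slack 20); bottling 123/123 (tight); water 225/225 (tight).
By complementary slackness, y = 0 for the non-binding constraints.
Dual feasibility on the basic columns requires 4·y_bottling + 6·y_water = 84, 1·y_bottling + 3·y_water = 33.
Solving: y_bottling = 9, y_water = 8.
Δz = y_water·Δb = 8 × (4) = 32, so new z* = 2907 + 32 = 2939.

2939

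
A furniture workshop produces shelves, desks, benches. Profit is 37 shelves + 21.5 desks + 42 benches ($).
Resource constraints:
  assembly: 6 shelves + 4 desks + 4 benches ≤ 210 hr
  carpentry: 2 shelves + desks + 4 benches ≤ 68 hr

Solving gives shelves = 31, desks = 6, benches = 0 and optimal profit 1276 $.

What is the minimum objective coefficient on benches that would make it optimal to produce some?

50

Check each constraint at x*: assembly 210/210 (tight); carpentry 68/68 (tight).
The binding rows give the dual system: 6·y_assembly + 2·y_carpentry = 37 and 4·y_assembly + 1·y_carpentry = 21.5.
→ y_assembly = 3 and y_carpentry = 9.5.
benches enters the basis when its profit ≥ yᵀa₃ = 3·4 + 9.5·4 = 50.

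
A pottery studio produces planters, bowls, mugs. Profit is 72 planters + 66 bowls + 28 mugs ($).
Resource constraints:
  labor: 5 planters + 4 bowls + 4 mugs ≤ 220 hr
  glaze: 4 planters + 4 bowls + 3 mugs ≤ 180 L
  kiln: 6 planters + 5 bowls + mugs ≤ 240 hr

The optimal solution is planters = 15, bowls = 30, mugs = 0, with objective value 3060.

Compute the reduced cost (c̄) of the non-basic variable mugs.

-5

Binding: glaze and kiln. Non-binding: labor (25 unused).
Slack constraints have shadow price 0 (complementary slackness).
The binding rows give the dual system: 4·y_glaze + 6·y_kiln = 72 and 4·y_glaze + 5·y_kiln = 66.
This yields shadow prices y_glaze = 9, y_kiln = 6.
Reduced cost of mugs: c₃ − yᵀa₃ = 28 − (9·3 + 6·1) = 28 − 33 = -5.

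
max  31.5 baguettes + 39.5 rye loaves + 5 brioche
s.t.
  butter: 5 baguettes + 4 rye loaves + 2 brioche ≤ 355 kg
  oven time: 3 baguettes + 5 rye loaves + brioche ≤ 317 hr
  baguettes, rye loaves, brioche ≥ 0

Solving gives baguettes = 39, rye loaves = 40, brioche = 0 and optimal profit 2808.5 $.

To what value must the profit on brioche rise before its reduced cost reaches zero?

Both butter and oven time are binding at x*.
The binding rows give the dual system: 5·y_butter + 3·y_oven time = 31.5 and 4·y_butter + 5·y_oven time = 39.5.
Solving: y_butter = 3, y_oven time = 5.5.
brioche enters the basis when its profit ≥ yᵀa₃ = 3·2 + 5.5·1 = 11.5.

11.5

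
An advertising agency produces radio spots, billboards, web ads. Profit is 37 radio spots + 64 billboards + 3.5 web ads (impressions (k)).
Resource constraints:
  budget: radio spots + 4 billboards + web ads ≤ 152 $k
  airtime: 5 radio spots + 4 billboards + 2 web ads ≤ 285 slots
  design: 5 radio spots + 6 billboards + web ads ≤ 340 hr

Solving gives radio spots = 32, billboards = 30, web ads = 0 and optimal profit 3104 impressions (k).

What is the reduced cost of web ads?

Check each constraint at x*: budget 152/152 (tight); airtime 280/285 (slack 5); design 340/340 (tight).
Since airtime is not tight, its dual is 0.
The binding rows give the dual system: 1·y_budget + 5·y_design = 37 and 4·y_budget + 6·y_design = 64.
Solving: y_budget = 7, y_design = 6.
Reduced cost of web ads: c₃ − yᵀa₃ = 3.5 − (7·1 + 6·1) = 3.5 − 13 = -9.5.

-9.5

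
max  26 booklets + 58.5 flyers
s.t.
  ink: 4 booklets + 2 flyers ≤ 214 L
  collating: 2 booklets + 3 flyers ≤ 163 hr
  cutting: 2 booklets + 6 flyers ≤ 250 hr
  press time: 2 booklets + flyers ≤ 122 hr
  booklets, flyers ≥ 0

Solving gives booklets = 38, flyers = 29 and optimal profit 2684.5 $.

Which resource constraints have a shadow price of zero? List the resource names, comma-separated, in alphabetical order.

ink, press time

ink: 210/214 (slack 4)
collating: 163/163 (binding)
cutting: 250/250 (binding)
press time: 105/122 (slack 17)
By complementary slackness, a constraint with positive slack has shadow price 0 → ink, press time.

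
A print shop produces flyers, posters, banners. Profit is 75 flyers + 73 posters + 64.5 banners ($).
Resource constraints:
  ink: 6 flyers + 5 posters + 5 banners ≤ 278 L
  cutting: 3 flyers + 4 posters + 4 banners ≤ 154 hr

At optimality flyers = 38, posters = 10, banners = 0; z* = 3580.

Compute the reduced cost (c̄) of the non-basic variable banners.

-8.5

Check each constraint at x*: ink 278/278 (tight); cutting 154/154 (tight).
The binding rows give the dual system: 6·y_ink + 3·y_cutting = 75 and 5·y_ink + 4·y_cutting = 73.
→ y_ink = 9 and y_cutting = 7.
Reduced cost of banners: c₃ − yᵀa₃ = 64.5 − (9·5 + 7·4) = 64.5 − 73 = -8.5.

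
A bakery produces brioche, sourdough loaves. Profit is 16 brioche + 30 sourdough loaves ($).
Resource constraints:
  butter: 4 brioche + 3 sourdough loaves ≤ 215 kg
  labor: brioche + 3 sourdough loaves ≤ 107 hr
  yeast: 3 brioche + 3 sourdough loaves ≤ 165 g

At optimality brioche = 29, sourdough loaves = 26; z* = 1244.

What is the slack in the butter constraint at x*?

21

butter used = 4·29 + 3·26 = 194; slack = 215 − 194 = 21.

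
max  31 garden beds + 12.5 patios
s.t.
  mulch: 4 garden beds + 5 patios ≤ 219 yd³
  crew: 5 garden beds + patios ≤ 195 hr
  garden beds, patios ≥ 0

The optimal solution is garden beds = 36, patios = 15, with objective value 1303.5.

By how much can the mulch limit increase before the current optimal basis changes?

Binding constraints: mulch, crew. The basis is B = [[4,5],[5,1]] with det -21.
Per unit increase in mulch, x* moves by d = (-0.0476, 0.2381).
The basis stays optimal until garden beds reaches 0; allowable increase = 756 yd³.

756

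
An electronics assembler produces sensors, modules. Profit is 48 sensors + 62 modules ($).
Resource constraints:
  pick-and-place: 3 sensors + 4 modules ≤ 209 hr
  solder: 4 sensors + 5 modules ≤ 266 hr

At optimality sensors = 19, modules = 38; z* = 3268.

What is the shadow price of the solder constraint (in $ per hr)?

At the optimum: pick-and-place uses 209 of 209 (binding); solder uses 266 of 266 (binding).
The binding rows give the dual system: 3·y_pick-and-place + 4·y_solder = 48 and 4·y_pick-and-place + 5·y_solder = 62.
→ y_pick-and-place = 8 and y_solder = 6.
Shadow price of solder = 6.

6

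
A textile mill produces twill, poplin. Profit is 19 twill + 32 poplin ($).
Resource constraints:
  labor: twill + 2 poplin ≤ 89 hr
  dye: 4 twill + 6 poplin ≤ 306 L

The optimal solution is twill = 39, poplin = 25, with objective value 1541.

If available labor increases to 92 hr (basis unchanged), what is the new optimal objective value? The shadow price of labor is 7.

Δb = 3, so new z* = 1541 + (7)·(3) = 1541 + 21 = 1562.

1562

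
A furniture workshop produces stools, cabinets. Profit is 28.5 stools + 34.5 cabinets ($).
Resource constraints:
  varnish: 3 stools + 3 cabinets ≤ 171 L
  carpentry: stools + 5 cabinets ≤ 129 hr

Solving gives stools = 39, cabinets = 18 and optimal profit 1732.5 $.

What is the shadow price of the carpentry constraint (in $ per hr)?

1.5

At the optimum: varnish uses 171 of 171 (binding); carpentry uses 129 of 129 (binding).
From A_Bᵀ y = c: 3·y_varnish + 1·y_carpentry = 28.5; 3·y_varnish + 5·y_carpentry = 34.5.
Solving: y_varnish = 9, y_carpentry = 1.5.
Shadow price of carpentry = 1.5.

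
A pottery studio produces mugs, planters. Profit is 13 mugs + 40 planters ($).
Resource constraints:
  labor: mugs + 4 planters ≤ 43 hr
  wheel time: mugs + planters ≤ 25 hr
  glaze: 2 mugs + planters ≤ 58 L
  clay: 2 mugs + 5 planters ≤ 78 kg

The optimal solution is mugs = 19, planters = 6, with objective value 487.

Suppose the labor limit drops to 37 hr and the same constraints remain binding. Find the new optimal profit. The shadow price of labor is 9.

Δb = -6, so new z* = 487 + (9)·(-6) = 487 − 54 = 433.

433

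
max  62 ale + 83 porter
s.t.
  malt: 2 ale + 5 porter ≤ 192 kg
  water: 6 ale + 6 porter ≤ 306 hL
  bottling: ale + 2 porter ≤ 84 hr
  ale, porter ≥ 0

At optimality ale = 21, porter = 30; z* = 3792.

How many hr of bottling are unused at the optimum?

3

bottling used = 1·21 + 2·30 = 81; slack = 84 − 81 = 3.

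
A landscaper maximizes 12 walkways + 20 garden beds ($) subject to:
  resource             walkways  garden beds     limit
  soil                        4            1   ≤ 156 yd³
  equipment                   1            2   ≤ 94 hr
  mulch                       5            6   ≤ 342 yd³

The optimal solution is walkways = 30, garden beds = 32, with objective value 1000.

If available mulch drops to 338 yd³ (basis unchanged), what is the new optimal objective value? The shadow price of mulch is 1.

996

Δb = -4, so new z* = 1000 + (1)·(-4) = 1000 − 4 = 996.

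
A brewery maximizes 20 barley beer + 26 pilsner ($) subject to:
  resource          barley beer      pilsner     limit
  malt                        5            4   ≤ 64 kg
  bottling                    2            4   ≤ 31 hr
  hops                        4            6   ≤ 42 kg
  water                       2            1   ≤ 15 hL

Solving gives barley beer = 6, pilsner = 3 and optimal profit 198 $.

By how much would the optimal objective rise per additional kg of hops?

Binding: hops and water. Non-binding: malt (22 unused), bottling (7 unused).
Slack constraints have shadow price 0 (complementary slackness).
From A_Bᵀ y = c: 4·y_hops + 2·y_water = 20; 6·y_hops + 1·y_water = 26.
This yields shadow prices y_hops = 4, y_water = 2.
Shadow price of hops = 4.

4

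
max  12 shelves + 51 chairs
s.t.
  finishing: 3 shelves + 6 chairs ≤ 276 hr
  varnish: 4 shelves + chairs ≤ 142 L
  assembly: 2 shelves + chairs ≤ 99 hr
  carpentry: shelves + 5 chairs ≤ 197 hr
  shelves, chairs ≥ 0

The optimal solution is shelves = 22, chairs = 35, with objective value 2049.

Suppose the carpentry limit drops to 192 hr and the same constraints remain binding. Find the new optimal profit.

Binding: finishing and carpentry. Non-binding: varnish (19 unused), assembly (20 unused).
By complementary slackness, y = 0 for the non-binding constraints.
The binding rows give the dual system: 3·y_finishing + 1·y_carpentry = 12 and 6·y_finishing + 5·y_carpentry = 51.
Solving: y_finishing = 1, y_carpentry = 9.
Δz = y_carpentry·Δb = 9 × (-5) = -45, so new z* = 2049 − 45 = 2004.

2004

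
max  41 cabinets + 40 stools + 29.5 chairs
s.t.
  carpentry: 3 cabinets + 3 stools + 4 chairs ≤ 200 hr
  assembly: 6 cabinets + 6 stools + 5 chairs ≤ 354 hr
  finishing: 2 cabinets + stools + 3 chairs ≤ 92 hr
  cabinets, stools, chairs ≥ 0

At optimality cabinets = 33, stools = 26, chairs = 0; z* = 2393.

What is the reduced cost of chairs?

At the optimum: carpentry uses 177 of 200 (slack = 23); assembly uses 354 of 354 (binding); finishing uses 92 of 92 (binding).
By complementary slackness, y = 0 for the non-binding constraint.
From A_Bᵀ y = c: 6·y_assembly + 2·y_finishing = 41; 6·y_assembly + 1·y_finishing = 40.
Solving: y_assembly = 6.5, y_finishing = 1.
Reduced cost of chairs: c₃ − yᵀa₃ = 29.5 − (6.5·5 + 1·3) = 29.5 − 35.5 = -6.

-6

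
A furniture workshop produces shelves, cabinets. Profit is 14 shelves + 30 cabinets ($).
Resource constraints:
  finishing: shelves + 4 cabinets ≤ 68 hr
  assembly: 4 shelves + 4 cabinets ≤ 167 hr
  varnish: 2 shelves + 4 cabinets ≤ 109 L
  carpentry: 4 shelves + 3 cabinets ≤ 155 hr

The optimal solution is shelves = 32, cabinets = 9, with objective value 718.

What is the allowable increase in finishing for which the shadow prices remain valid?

Binding constraints: finishing, carpentry. The basis is B = [[1,4],[4,3]] with det -13.
Per unit increase in finishing, x* moves by d = (-0.2308, 0.3077).
The basis stays optimal until assembly becomes binding; allowable increase = 9.75 hr.

9.75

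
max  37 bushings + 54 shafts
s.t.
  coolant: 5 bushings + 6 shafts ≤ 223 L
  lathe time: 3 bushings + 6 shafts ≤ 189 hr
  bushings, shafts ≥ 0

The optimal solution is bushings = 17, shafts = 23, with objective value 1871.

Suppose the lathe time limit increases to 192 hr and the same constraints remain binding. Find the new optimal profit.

At the optimum: coolant uses 223 of 223 (binding); lathe time uses 189 of 189 (binding).
Dual feasibility on the basic columns requires 5·y_coolant + 3·y_lathe time = 37, 6·y_coolant + 6·y_lathe time = 54.
→ y_coolant = 5 and y_lathe time = 4.
Δz = y_lathe time·Δb = 4 × (3) = 12, so new z* = 1871 + 12 = 1883.

1883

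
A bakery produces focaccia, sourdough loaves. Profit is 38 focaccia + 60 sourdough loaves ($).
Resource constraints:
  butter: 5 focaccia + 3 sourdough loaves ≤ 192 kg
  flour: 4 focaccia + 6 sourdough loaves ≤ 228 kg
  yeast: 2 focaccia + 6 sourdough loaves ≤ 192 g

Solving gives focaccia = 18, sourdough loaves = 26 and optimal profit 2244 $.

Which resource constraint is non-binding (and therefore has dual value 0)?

butter

butter: 168/192 (slack 24)
flour: 228/228 (binding)
yeast: 192/192 (binding)
By complementary slackness, a constraint with positive slack has shadow price 0 → butter.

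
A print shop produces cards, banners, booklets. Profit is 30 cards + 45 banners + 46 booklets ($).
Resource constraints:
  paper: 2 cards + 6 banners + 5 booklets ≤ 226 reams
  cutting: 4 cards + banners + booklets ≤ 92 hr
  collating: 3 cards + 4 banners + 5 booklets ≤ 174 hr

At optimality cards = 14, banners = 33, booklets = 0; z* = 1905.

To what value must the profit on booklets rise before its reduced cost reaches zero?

Binding: paper and collating. Non-binding: cutting (3 unused).
Since cutting is not tight, its dual is 0.
The binding rows give the dual system: 2·y_paper + 3·y_collating = 30 and 6·y_paper + 4·y_collating = 45.
→ y_paper = 1.5 and y_collating = 9.
booklets enters the basis when its profit ≥ yᵀa₃ = 1.5·5 + 9·5 = 52.5.

52.5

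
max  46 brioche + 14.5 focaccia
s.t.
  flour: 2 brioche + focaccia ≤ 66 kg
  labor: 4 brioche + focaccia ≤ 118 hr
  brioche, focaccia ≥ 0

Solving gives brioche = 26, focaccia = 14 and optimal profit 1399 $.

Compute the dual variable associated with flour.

Check each constraint at x*: flour 66/66 (tight); labor 118/118 (tight).
From A_Bᵀ y = c: 2·y_flour + 4·y_labor = 46; 1·y_flour + 1·y_labor = 14.5.
Solving: y_flour = 6, y_labor = 8.5.
Shadow price of flour = 6.

6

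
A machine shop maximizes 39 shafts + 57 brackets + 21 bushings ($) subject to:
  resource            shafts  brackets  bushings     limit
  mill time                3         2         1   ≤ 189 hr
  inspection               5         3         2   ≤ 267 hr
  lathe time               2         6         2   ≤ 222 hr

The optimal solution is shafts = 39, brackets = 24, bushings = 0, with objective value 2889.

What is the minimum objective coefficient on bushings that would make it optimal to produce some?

24

Binding: inspection and lathe time. Non-binding: mill time (24 unused).
Slack constraints have shadow price 0 (complementary slackness).
From A_Bᵀ y = c: 5·y_inspection + 2·y_lathe time = 39; 3·y_inspection + 6·y_lathe time = 57.
Solving: y_inspection = 5, y_lathe time = 7.
bushings enters the basis when its profit ≥ yᵀa₃ = 5·2 + 7·2 = 24.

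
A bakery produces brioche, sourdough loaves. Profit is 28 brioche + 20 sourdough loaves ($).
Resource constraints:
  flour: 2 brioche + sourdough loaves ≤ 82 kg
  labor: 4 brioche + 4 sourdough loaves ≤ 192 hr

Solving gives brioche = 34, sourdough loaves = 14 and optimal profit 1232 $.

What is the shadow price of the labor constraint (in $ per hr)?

3

Check each constraint at x*: flour 82/82 (tight); labor 192/192 (tight).
The binding rows give the dual system: 2·y_flour + 4·y_labor = 28 and 1·y_flour + 4·y_labor = 20.
Solving: y_flour = 8, y_labor = 3.
Shadow price of labor = 3.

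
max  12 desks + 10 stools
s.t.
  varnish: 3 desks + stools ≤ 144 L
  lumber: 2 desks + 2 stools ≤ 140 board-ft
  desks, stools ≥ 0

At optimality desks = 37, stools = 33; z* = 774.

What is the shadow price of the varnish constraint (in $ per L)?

Check each constraint at x*: varnish 144/144 (tight); lumber 140/140 (tight).
Dual feasibility on the basic columns requires 3·y_varnish + 2·y_lumber = 12, 1·y_varnish + 2·y_lumber = 10.
Solving: y_varnish = 1, y_lumber = 4.5.
Shadow price of varnish = 1.

1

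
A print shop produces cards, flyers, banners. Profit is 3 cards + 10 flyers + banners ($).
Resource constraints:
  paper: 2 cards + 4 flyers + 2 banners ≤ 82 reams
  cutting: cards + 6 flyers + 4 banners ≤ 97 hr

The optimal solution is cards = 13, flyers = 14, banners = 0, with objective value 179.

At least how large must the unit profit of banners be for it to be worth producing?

6

Both paper and cutting are binding at x*.
Dual feasibility on the basic columns requires 2·y_paper + 1·y_cutting = 3, 4·y_paper + 6·y_cutting = 10.
Solving: y_paper = 1, y_cutting = 1.
banners enters the basis when its profit ≥ yᵀa₃ = 1·2 + 1·4 = 6.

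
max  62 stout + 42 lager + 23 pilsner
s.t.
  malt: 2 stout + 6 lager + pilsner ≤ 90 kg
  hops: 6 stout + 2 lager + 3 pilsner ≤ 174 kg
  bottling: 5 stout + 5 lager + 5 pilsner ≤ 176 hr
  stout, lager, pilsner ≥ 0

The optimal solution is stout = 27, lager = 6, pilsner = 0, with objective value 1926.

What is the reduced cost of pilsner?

At the optimum: malt uses 90 of 90 (binding); hops uses 174 of 174 (binding); bottling uses 165 of 176 (slack = 11).
By complementary slackness, y = 0 for the non-binding constraint.
From A_Bᵀ y = c: 2·y_malt + 6·y_hops = 62; 6·y_malt + 2·y_hops = 42.
→ y_malt = 4 and y_hops = 9.
Reduced cost of pilsner: c₃ − yᵀa₃ = 23 − (4·1 + 9·3) = 23 − 31 = -8.

-8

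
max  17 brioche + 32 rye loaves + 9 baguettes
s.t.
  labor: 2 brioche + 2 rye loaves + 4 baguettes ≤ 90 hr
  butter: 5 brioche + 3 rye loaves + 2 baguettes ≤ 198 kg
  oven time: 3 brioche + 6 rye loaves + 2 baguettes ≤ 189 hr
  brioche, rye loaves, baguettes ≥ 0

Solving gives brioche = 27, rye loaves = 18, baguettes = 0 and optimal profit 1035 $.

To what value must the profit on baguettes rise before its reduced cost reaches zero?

14

Check each constraint at x*: labor 90/90 (tight); butter 189/198 (slack 9); oven time 189/189 (tight).
By complementary slackness, y = 0 for the non-binding constraint.
From A_Bᵀ y = c: 2·y_labor + 3·y_oven time = 17; 2·y_labor + 6·y_oven time = 32.
This yields shadow prices y_labor = 1, y_oven time = 5.
baguettes enters the basis when its profit ≥ yᵀa₃ = 1·4 + 5·2 = 14.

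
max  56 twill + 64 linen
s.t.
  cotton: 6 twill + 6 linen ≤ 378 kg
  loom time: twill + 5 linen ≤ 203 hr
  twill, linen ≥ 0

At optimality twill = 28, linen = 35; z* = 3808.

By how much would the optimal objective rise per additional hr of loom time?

2

Both cotton and loom time are binding at x*.
Dual feasibility on the basic columns requires 6·y_cotton + 1·y_loom time = 56, 6·y_cotton + 5·y_loom time = 64.
Solving: y_cotton = 9, y_loom time = 2.
Shadow price of loom time = 2.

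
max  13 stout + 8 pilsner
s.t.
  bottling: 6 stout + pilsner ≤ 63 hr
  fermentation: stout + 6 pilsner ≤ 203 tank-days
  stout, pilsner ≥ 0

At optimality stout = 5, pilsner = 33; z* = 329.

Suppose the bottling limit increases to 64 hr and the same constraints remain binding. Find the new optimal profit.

331

Both bottling and fermentation are binding at x*.
Dual feasibility on the basic columns requires 6·y_bottling + 1·y_fermentation = 13, 1·y_bottling + 6·y_fermentation = 8.
→ y_bottling = 2 and y_fermentation = 1.
Δz = y_bottling·Δb = 2 × (1) = 2, so new z* = 329 + 2 = 331.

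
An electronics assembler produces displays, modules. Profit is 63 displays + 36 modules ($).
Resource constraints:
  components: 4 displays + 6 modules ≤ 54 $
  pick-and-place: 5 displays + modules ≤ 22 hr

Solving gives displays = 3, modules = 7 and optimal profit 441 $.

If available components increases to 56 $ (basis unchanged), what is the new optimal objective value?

450

At the optimum: components uses 54 of 54 (binding); pick-and-place uses 22 of 22 (binding).
From A_Bᵀ y = c: 4·y_components + 5·y_pick-and-place = 63; 6·y_components + 1·y_pick-and-place = 36.
Solving: y_components = 4.5, y_pick-and-place = 9.
Δz = y_components·Δb = 4.5 × (2) = 9, so new z* = 441 + 9 = 450.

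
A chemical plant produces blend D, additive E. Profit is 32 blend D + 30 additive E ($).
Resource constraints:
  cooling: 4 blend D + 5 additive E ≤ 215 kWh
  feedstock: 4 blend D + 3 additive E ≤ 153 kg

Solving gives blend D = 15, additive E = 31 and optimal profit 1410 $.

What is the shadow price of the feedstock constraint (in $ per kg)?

5

At the optimum: cooling uses 215 of 215 (binding); feedstock uses 153 of 153 (binding).
From A_Bᵀ y = c: 4·y_cooling + 4·y_feedstock = 32; 5·y_cooling + 3·y_feedstock = 30.
→ y_cooling = 3 and y_feedstock = 5.
Shadow price of feedstock = 5.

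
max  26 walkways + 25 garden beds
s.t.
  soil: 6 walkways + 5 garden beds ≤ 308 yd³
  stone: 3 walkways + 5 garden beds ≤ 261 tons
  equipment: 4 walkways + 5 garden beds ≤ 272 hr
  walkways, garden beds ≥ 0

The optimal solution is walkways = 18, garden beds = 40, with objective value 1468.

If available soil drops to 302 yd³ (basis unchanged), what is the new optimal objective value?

At the optimum: soil uses 308 of 308 (binding); stone uses 254 of 261 (slack = 7); equipment uses 272 of 272 (binding).
Since stone is not tight, its dual is 0.
From A_Bᵀ y = c: 6·y_soil + 4·y_equipment = 26; 5·y_soil + 5·y_equipment = 25.
→ y_soil = 3 and y_equipment = 2.
Δz = y_soil·Δb = 3 × (-6) = -18, so new z* = 1468 − 18 = 1450.

1450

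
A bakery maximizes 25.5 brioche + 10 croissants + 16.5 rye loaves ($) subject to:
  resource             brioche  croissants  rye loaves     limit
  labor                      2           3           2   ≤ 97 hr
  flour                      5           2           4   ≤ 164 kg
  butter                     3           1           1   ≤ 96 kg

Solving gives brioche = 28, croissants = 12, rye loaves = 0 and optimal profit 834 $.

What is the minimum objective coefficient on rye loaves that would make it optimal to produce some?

19

Check each constraint at x*: labor 92/97 (slack 5); flour 164/164 (tight); butter 96/96 (tight).
Since labor is not tight, its dual is 0.
The binding rows give the dual system: 5·y_flour + 3·y_butter = 25.5 and 2·y_flour + 1·y_butter = 10.
→ y_flour = 4.5 and y_butter = 1.
rye loaves enters the basis when its profit ≥ yᵀa₃ = 4.5·4 + 1·1 = 19.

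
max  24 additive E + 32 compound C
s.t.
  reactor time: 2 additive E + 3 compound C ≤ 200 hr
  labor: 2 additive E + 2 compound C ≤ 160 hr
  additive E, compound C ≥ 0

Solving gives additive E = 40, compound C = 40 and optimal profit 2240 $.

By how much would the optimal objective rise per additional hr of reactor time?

Both reactor time and labor are binding at x*.
The binding rows give the dual system: 2·y_reactor time + 2·y_labor = 24 and 3·y_reactor time + 2·y_labor = 32.
→ y_reactor time = 8 and y_labor = 4.
Shadow price of reactor time = 8.

8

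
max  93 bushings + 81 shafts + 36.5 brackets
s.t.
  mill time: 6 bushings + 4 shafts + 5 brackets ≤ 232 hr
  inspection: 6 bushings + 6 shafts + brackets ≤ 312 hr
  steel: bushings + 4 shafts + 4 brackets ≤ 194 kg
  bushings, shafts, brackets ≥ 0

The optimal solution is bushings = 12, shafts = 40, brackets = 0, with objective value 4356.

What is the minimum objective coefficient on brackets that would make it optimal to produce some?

Binding: mill time and inspection. Non-binding: steel (22 unused).
By complementary slackness, y = 0 for the non-binding constraint.
From A_Bᵀ y = c: 6·y_mill time + 6·y_inspection = 93; 4·y_mill time + 6·y_inspection = 81.
Solving: y_mill time = 6, y_inspection = 9.5.
brackets enters the basis when its profit ≥ yᵀa₃ = 6·5 + 9.5·1 = 39.5.

39.5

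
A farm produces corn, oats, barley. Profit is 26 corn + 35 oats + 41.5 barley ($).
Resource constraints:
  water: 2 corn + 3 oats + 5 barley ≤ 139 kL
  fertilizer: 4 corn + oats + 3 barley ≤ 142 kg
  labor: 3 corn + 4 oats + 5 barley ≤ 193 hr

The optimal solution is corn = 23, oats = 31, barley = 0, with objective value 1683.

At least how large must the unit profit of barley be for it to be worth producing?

45

Check each constraint at x*: water 139/139 (tight); fertilizer 123/142 (slack 19); labor 193/193 (tight).
Slack constraints have shadow price 0 (complementary slackness).
From A_Bᵀ y = c: 2·y_water + 3·y_labor = 26; 3·y_water + 4·y_labor = 35.
This yields shadow prices y_water = 1, y_labor = 8.
barley enters the basis when its profit ≥ yᵀa₃ = 1·5 + 8·5 = 45.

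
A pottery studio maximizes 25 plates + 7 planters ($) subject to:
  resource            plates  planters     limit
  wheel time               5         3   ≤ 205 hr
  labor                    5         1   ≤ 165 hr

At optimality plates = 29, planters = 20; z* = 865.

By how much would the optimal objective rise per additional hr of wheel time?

1

Check each constraint at x*: wheel time 205/205 (tight); labor 165/165 (tight).
From A_Bᵀ y = c: 5·y_wheel time + 5·y_labor = 25; 3·y_wheel time + 1·y_labor = 7.
→ y_wheel time = 1 and y_labor = 4.
Shadow price of wheel time = 1.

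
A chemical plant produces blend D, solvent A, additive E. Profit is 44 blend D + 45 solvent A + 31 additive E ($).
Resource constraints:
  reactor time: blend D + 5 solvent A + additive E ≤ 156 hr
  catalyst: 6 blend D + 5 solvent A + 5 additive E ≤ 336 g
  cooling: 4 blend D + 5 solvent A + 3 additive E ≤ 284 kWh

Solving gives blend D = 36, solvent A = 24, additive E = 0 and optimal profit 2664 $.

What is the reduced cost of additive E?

-6

Binding: reactor time and catalyst. Non-binding: cooling (20 unused).
Since cooling is not tight, its dual is 0.
The binding rows give the dual system: 1·y_reactor time + 6·y_catalyst = 44 and 5·y_reactor time + 5·y_catalyst = 45.
→ y_reactor time = 2 and y_catalyst = 7.
Reduced cost of additive E: c₃ − yᵀa₃ = 31 − (2·1 + 7·5) = 31 − 37 = -6.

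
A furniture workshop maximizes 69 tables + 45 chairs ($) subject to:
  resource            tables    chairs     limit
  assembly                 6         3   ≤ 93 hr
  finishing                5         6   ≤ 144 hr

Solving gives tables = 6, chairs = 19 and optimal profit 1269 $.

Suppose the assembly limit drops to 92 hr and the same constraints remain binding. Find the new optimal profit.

Check each constraint at x*: assembly 93/93 (tight); finishing 144/144 (tight).
The binding rows give the dual system: 6·y_assembly + 5·y_finishing = 69 and 3·y_assembly + 6·y_finishing = 45.
Solving: y_assembly = 9, y_finishing = 3.
Δz = y_assembly·Δb = 9 × (-1) = -9, so new z* = 1269 − 9 = 1260.

1260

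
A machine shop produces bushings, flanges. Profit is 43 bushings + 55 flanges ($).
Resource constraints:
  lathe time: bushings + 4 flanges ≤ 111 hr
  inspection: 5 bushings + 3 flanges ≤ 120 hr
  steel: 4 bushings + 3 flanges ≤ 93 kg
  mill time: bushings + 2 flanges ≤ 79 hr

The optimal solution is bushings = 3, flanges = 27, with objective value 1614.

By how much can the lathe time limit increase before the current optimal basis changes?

Binding constraints: lathe time, steel. The basis is B = [[1,4],[4,3]] with det -13.
Per unit increase in lathe time, x* moves by d = (-0.2308, 0.3077).
The basis stays optimal until bushings reaches 0; allowable increase = 13 hr.

13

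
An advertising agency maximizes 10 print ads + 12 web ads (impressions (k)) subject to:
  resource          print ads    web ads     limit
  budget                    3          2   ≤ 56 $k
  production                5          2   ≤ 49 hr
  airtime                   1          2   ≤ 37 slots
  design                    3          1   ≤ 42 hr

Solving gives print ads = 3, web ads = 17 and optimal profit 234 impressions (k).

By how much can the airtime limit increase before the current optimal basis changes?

Binding constraints: production, airtime. The basis is B = [[5,2],[1,2]] with det 8.
Per unit increase in airtime, x* moves by d = (-0.25, 0.625).
The basis stays optimal until print ads reaches 0; allowable increase = 12 slots.

12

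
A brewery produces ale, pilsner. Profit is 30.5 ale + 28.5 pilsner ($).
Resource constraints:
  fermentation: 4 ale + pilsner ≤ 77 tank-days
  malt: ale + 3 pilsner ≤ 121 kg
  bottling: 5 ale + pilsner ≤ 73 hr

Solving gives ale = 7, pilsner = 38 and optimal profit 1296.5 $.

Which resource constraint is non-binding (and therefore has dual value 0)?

fermentation: 66/77 (slack 11)
malt: 121/121 (binding)
bottling: 73/73 (binding)
By complementary slackness, a constraint with positive slack has shadow price 0 → fermentation.

fermentation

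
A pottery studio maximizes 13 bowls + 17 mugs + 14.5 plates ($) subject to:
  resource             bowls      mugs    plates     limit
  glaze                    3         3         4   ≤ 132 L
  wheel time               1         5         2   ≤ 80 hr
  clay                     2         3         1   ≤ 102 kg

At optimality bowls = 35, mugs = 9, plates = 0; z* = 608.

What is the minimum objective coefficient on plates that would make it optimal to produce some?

18

At the optimum: glaze uses 132 of 132 (binding); wheel time uses 80 of 80 (binding); clay uses 97 of 102 (slack = 5).
By complementary slackness, y = 0 for the non-binding constraint.
Dual feasibility on the basic columns requires 3·y_glaze + 1·y_wheel time = 13, 3·y_glaze + 5·y_wheel time = 17.
→ y_glaze = 4 and y_wheel time = 1.
plates enters the basis when its profit ≥ yᵀa₃ = 4·4 + 1·2 = 18.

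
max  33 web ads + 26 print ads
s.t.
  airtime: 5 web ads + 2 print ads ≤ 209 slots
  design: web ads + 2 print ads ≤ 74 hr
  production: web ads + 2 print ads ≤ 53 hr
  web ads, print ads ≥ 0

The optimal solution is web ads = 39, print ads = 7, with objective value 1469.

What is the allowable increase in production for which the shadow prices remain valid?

Binding constraints: airtime, production. The basis is B = [[5,2],[1,2]] with det 8.
Per unit increase in production, x* moves by d = (-0.25, 0.625).
The basis stays optimal until design becomes binding; allowable increase = 21 hr.

21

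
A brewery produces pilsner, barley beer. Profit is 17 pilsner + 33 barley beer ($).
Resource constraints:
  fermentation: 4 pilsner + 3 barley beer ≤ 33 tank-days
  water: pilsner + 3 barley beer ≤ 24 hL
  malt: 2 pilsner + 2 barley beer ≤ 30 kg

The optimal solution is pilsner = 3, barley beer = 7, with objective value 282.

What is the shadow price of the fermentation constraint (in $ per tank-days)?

Binding: fermentation and water. Non-binding: malt (10 unused).
By complementary slackness, y = 0 for the non-binding constraint.
From A_Bᵀ y = c: 4·y_fermentation + 1·y_water = 17; 3·y_fermentation + 3·y_water = 33.
Solving: y_fermentation = 2, y_water = 9.
Shadow price of fermentation = 2.

2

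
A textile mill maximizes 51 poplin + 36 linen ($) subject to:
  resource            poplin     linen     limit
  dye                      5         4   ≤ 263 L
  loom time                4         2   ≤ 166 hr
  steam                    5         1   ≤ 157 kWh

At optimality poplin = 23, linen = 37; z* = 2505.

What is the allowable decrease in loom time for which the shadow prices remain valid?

34.5

Binding constraints: dye, loom time. The basis is B = [[5,4],[4,2]] with det -6.
Per unit decrease in loom time, x* moves by d = (-0.6667, 0.8333).
The basis stays optimal until poplin reaches 0; allowable decrease = 34.5 hr.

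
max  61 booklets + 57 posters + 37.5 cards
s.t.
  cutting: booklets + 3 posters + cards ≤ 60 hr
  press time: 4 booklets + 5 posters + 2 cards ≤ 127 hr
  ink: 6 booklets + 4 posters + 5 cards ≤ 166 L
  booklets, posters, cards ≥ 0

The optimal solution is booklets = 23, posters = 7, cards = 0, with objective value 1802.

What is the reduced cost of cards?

-4

Binding: press time and ink. Non-binding: cutting (16 unused).
By complementary slackness, y = 0 for the non-binding constraint.
The binding rows give the dual system: 4·y_press time + 6·y_ink = 61 and 5·y_press time + 4·y_ink = 57.
This yields shadow prices y_press time = 7, y_ink = 5.5.
Reduced cost of cards: c₃ − yᵀa₃ = 37.5 − (7·2 + 5.5·5) = 37.5 − 41.5 = -4.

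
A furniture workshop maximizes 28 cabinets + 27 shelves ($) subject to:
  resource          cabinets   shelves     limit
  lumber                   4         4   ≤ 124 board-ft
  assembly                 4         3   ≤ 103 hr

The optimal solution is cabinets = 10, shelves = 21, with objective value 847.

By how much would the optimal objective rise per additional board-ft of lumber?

At the optimum: lumber uses 124 of 124 (binding); assembly uses 103 of 103 (binding).
The binding rows give the dual system: 4·y_lumber + 4·y_assembly = 28 and 4·y_lumber + 3·y_assembly = 27.
This yields shadow prices y_lumber = 6, y_assembly = 1.
Shadow price of lumber = 6.

6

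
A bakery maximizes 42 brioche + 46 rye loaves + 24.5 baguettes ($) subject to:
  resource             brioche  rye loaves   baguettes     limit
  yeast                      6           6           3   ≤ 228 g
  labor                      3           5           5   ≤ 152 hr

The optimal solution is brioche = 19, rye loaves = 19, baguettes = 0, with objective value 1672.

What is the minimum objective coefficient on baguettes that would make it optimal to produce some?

28

Both yeast and labor are binding at x*.
Dual feasibility on the basic columns requires 6·y_yeast + 3·y_labor = 42, 6·y_yeast + 5·y_labor = 46.
Solving: y_yeast = 6, y_labor = 2.
baguettes enters the basis when its profit ≥ yᵀa₃ = 6·3 + 2·5 = 28.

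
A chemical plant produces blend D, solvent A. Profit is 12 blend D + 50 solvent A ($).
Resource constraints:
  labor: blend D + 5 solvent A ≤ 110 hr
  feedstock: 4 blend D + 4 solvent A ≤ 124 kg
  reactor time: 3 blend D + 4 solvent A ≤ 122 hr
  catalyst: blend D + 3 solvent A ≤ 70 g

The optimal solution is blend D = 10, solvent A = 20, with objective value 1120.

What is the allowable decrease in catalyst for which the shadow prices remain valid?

Binding constraints: labor, catalyst. The basis is B = [[1,5],[1,3]] with det -2.
Per unit decrease in catalyst, x* moves by d = (-2.5, 0.5).
The basis stays optimal until blend D reaches 0; allowable decrease = 4 g.

4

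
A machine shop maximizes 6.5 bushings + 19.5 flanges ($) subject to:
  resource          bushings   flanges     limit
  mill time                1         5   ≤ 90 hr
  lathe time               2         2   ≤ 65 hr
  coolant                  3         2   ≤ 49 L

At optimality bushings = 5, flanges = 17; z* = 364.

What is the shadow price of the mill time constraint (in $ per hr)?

At the optimum: mill time uses 90 of 90 (binding); lathe time uses 44 of 65 (slack = 21); coolant uses 49 of 49 (binding).
Slack constraints have shadow price 0 (complementary slackness).
From A_Bᵀ y = c: 1·y_mill time + 3·y_coolant = 6.5; 5·y_mill time + 2·y_coolant = 19.5.
This yields shadow prices y_mill time = 3.5, y_coolant = 1.
Shadow price of mill time = 3.5.

3.5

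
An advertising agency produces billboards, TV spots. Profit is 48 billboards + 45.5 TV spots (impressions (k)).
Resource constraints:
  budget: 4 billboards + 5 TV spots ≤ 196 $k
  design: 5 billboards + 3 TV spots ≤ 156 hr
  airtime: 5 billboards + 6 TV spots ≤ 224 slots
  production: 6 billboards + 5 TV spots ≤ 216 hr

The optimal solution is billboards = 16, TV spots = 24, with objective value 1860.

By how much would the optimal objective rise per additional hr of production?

At the optimum: budget uses 184 of 196 (slack = 12); design uses 152 of 156 (slack = 4); airtime uses 224 of 224 (binding); production uses 216 of 216 (binding).
By complementary slackness, y = 0 for the non-binding constraints.
Dual feasibility on the basic columns requires 5·y_airtime + 6·y_production = 48, 6·y_airtime + 5·y_production = 45.5.
→ y_airtime = 3 and y_production = 5.5.
Shadow price of production = 5.5.

5.5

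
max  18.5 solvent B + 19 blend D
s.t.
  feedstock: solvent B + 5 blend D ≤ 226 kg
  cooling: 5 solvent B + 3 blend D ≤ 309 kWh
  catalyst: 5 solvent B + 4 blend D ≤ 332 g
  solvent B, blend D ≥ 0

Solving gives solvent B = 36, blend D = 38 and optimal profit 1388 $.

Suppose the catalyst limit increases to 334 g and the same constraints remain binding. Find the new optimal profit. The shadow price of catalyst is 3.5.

Δb = 2, so new z* = 1388 + (3.5)·(2) = 1388 + 7 = 1395.

1395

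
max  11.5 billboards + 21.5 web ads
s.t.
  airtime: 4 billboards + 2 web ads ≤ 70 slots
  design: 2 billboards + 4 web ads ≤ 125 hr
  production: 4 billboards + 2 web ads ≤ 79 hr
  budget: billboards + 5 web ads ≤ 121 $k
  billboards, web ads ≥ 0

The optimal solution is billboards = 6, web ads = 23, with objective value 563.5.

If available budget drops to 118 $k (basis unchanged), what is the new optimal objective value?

Binding: airtime and budget. Non-binding: design (21 unused), production (9 unused).
Since design, production are not tight, their duals are 0.
From A_Bᵀ y = c: 4·y_airtime + 1·y_budget = 11.5; 2·y_airtime + 5·y_budget = 21.5.
→ y_airtime = 2 and y_budget = 3.5.
Δz = y_budget·Δb = 3.5 × (-3) = -10.5, so new z* = 563.5 − 10.5 = 553.

553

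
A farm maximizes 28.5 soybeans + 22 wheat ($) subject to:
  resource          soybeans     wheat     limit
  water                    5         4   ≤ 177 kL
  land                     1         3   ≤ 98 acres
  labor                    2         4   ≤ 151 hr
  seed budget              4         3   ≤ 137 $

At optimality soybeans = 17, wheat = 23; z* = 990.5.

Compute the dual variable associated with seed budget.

Check each constraint at x*: water 177/177 (tight); land 86/98 (slack 12); labor 126/151 (slack 25); seed budget 137/137 (tight).
Slack constraints have shadow price 0 (complementary slackness).
Dual feasibility on the basic columns requires 5·y_water + 4·y_seed budget = 28.5, 4·y_water + 3·y_seed budget = 22.
This yields shadow prices y_water = 2.5, y_seed budget = 4.
Shadow price of seed budget = 4.

4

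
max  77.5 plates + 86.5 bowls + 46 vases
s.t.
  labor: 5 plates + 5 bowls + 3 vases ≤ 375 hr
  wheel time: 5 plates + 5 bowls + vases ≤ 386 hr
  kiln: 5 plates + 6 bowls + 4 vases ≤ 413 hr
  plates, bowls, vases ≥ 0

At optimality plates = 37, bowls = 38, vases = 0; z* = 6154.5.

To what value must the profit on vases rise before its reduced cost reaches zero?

At the optimum: labor uses 375 of 375 (binding); wheel time uses 375 of 386 (slack = 11); kiln uses 413 of 413 (binding).
By complementary slackness, y = 0 for the non-binding constraint.
Dual feasibility on the basic columns requires 5·y_labor + 5·y_kiln = 77.5, 5·y_labor + 6·y_kiln = 86.5.
Solving: y_labor = 6.5, y_kiln = 9.
vases enters the basis when its profit ≥ yᵀa₃ = 6.5·3 + 9·4 = 55.5.

55.5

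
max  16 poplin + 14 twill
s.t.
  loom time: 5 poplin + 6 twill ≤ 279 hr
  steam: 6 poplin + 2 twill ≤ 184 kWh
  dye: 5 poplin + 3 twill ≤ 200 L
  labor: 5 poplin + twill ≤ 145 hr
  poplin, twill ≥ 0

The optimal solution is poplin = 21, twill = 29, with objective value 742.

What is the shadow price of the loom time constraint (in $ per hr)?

2

At the optimum: loom time uses 279 of 279 (binding); steam uses 184 of 184 (binding); dye uses 192 of 200 (slack = 8); labor uses 134 of 145 (slack = 11).
By complementary slackness, y = 0 for the non-binding constraints.
Dual feasibility on the basic columns requires 5·y_loom time + 6·y_steam = 16, 6·y_loom time + 2·y_steam = 14.
→ y_loom time = 2 and y_steam = 1.
Shadow price of loom time = 2.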